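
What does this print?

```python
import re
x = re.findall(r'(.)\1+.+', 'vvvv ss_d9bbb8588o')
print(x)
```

`\1` has to match the exact text group 1 already captured.
Walking the string: at [0:18] match 'vvvv ss_d9bbb8588o', group 1 = 'v'.
One capturing group, so `findall` returns just the captured substring from the one match — 1 in all.

['v']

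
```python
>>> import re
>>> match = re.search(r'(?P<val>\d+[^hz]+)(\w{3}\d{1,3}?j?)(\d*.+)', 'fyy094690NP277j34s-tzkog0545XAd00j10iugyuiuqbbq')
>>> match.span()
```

(3, 47)

Pattern: one or more of a digit, then one or more of any character except [hz] (captured as 'val'); then exactly 3 of a word character, then 1 to 3 of a digit (lazy), then optionally the literal 'j' (captured); then zero or more of a digit, then one or more of any character (captured).
Unlike `match`, `search` isn't anchored — it looks for the pattern anywhere in the string.
The match spans [3:47] → '094690NP277j34s-tzkog0545XAd00j10iugyuiuqbbq'.
Captured: group 1 = '094690NP27', group 2 = '7j34', group 3 = 's-tzkog0545XAd00j10iugyuiuqbbq'.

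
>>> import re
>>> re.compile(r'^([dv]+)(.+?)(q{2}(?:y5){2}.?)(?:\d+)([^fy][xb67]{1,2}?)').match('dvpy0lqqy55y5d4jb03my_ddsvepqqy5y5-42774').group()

'dvpy0lqqy55y5d4jb03my_ddsvepqqy5y5-4277'

This matches anchored at the start of the string; then one or more of one of [dv] (captured); then one or more of any character (lazy) (captured); then exactly 2 of the literal 'q', then the literal 'y5' repeated 2 times, then optionally any character (captured); then one or more of a digit (non-capturing group); then any character except [fy], then 1 to 2 of one of [xb67] (lazy) (captured).
`match` is anchored at position 0; if the pattern doesn't fit there, it returns None.
The match spans [0:39] → 'dvpy0lqqy55y5d4jb03my_ddsvepqqy5y5-4277'.
Captured: group 1 = 'dv', group 2 = 'py0lqqy55y5d4jb03my_ddsvep', group 3 = 'qqy5y5-', group 4 = '77'.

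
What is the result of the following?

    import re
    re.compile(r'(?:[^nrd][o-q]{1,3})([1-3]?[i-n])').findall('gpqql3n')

The pattern matches any character except [nrd], then 1 to 3 of a character in [o-q] (non-capturing group); then optionally a character in [1-3], then a character in [i-n] (captured).
Walking the string: at [0:5] match 'gpqql', group 1 = 'l'.
Because there's exactly one group, `findall` drops the full match and keeps group 1 from the one hit.

['l']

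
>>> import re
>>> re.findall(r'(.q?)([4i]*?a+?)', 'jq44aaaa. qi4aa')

[('jq', '44a'), ('a', 'a'), (' q', 'i4a')]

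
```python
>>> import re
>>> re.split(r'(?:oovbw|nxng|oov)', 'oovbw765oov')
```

['', '765', '']

Alternation tries branches left to right and keeps the first one that lets the overall match succeed at that position.
The string is cut at each match, leaving 3 pieces.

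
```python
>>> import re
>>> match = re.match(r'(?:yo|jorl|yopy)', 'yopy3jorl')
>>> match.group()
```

The regex engine tests alternatives in the order written; an earlier branch that matches wins even if a later one would match more.
`re.match` only tries the pattern at the start of the string.
The match spans [0:2] → 'yo'.

'yo'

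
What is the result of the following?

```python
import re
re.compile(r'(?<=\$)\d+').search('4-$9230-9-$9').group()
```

Because the assertion is zero-width, the text it checks is not consumed and won't appear in the result.
`re.search` tries every starting position until one works.
The match spans [3:7] → '9230'.

'9230'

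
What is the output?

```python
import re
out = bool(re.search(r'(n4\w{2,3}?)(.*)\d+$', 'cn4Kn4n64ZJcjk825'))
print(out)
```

True

This matches the literal 'n4', then 2 to 3 of a word character (lazy) (captured); then zero or more of any character (captured); then one or more of a digit; then anchored at the end.
The match spans [1:17] → 'n4Kn4n64ZJcjk825'.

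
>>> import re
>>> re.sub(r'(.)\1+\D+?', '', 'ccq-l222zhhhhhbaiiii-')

'-la'

After group 1 captures some text, `\1` only succeeds where that same text appears again.
Matches: at [0:3] → 'ccq'; at [5:9] → '222z'; at [9:15] → 'hhhhhb'; at [16:21] → 'iiii-'.
Each match is replaced by ''.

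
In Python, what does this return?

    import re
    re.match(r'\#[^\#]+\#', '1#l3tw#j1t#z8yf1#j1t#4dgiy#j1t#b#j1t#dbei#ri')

`re.match` won't scan ahead — the pattern has to work from the very first character.
Here the pattern fails at index 0, so the call returns None.

None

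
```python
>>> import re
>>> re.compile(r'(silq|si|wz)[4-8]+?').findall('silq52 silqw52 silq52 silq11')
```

['silq', 'silq']

`findall` collects group 1 from each match (2 total).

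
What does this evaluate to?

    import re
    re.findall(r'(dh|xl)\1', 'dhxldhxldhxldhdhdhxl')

['dh']

A backreference is literal: `\1` must see the identical characters the first group matched.
One capturing group, so `findall` returns just the captured substring from the one match — 1 in all.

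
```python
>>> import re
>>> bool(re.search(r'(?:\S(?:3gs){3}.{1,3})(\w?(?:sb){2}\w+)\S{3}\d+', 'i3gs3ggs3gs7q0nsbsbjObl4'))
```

False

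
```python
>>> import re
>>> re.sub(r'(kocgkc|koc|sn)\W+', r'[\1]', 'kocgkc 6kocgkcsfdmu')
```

'[kocgkc]6kocgkcsfdmu'

The replacement refers to a captured group, so each match is rewritten using its own captured text.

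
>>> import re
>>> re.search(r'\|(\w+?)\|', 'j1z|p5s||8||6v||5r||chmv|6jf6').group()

`re.search` scans for the first position where the pattern succeeds.
The match spans [3:8] → '|p5s|'.
Captured: group 1 = 'p5s'.

'|p5s|'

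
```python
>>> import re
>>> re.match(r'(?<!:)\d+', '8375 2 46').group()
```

`re.match` won't scan ahead — the pattern has to work from the very first character.
The match spans [0:4] → '8375'.

'8375'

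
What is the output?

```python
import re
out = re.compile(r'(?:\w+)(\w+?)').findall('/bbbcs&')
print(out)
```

With a single group, `findall` returns only what that group captured — 1 item.

['s']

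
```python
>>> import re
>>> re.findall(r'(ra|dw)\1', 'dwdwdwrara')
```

`\1` is not a pattern — it's the concrete string captured by group 1, re-applied verbatim.
Scanning left to right: at [0:4] match 'dwdw', group 1 = 'dw'; at [6:10] match 'rara', group 1 = 'ra'.
Because there's exactly one group, `findall` drops the full match and keeps group 1 from each hit.

['dw', 'ra']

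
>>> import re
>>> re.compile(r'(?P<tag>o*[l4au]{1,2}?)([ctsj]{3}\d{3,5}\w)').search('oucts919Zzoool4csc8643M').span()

The match spans [0:9] → 'oucts919Z'.

(0, 9)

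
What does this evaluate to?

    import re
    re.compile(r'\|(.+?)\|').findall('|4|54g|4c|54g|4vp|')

The `?` after the quantifier makes it lazy — it takes as little as possible before letting the rest of the pattern try.
Scanning left to right: at [0:3] match '|4|', group 1 = '4'; at [6:10] match '|4c|', group 1 = '4c'; at [13:18] match '|4vp|', group 1 = '4vp'.
One capturing group, so `findall` returns just the captured substring from each match — 3 in all.

['4', '4c', '4vp']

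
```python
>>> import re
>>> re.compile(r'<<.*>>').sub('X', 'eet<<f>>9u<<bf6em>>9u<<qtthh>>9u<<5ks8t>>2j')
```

'eetX2j'

Each match is replaced by 'X'.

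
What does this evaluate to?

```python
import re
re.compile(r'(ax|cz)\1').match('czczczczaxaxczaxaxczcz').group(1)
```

The match spans [0:4] → 'czcz'.
Captured: group 1 = 'cz'.

'cz'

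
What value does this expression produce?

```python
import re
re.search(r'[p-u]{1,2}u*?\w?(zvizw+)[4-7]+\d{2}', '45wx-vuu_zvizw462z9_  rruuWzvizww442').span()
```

(6, 17)

The pattern matches 1 to 2 of a character in [p-u], then zero or more of the literal 'u' (lazy), then optionally a word character; then the literal 'zv', then the literal 'iz', then one or more of the literal 'w' (captured); then one or more of a character in [4-7], then exactly 2 of a digit.
`re.search` scans for the first position where the pattern succeeds.
The match spans [6:17] → 'uu_zvizw462'.
Captured: group 1 = 'zvizw'.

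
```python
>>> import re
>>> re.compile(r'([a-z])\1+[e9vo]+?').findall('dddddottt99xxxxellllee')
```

A backreference is literal: `\1` must see the identical characters the first group matched.
One capturing group, so `findall` returns just the captured substring from each match — 4 in all.

['d', 't', 'x', 'l']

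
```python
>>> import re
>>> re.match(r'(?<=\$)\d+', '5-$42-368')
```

None

The `(?=…)`/`(?<=…)` assertion just peeks at neighbouring text; it doesn't advance the match position.
With `match`, the pattern is implicitly anchored at the beginning.
Here position 0 doesn't satisfy it, so the call returns None.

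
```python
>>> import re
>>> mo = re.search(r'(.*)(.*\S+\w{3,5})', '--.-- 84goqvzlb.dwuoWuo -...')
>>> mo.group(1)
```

This matches zero or more of any character (captured); then zero or more of any character, then one or more of a non-whitespace character, then 3 to 5 of a word character (captured).
Unlike `match`, `search` isn't anchored — it looks for the pattern anywhere in the string.
The match spans [0:23] → '--.-- 84goqvzlb.dwuoWuo'.
Captured: group 1 = '--.-- 84goqvzlb.dwu', group 2 = 'oWuo'.

'--.-- 84goqvzlb.dwu'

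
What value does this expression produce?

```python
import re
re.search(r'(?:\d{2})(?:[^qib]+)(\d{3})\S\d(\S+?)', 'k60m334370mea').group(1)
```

'343'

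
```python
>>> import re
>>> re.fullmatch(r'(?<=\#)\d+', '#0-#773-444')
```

None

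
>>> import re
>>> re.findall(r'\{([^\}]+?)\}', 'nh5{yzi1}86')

['yzi1']

One capturing group, so `findall` returns just the captured substring from the one match — 1 in all.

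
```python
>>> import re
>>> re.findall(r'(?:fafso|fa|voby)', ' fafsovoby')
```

['fafso', 'voby']

The regex engine tests alternatives in the order written; an earlier branch that matches wins even if a later one would match more.
Scanning left to right: at [1:6] → 'fafso'; at [6:10] → 'voby'.
Since nothing is captured, `findall` lists the 2 matched substrings directly.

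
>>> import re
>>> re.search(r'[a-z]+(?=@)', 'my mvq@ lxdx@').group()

'mvq'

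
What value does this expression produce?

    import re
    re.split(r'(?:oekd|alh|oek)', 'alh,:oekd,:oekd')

`|` is ordered: at each position the engine commits to the first alternative that works.
Matches to split on: at [0:3] → 'alh'; at [5:9] → 'oekd'; at [11:15] → 'oekd'.
Each match becomes a cut point; 4 segments remain.

['', ',:', ',:', '']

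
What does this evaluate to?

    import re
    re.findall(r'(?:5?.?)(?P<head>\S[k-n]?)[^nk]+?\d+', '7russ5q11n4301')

['r', 'q', '4']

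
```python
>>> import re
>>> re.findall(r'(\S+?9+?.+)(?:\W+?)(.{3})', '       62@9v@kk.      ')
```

The pattern matches one or more of a non-whitespace character (lazy), then one or more of a literal '9' (lazy), then one or more of any character (captured); then one or more of a non-word character (lazy) (non-capturing group); then exactly 3 of any character (captured).
Matches: at [7:22] match '62@9v@kk.      ', groups = ('62@9v@kk.  ', '   ').
With 2 capturing groups, `findall` returns a 2-tuple per match.

[('62@9v@kk.  ', '   ')]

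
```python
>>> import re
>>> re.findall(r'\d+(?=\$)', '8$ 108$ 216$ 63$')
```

Lookahead/lookbehind check context without consuming it, so the matched span excludes the asserted characters.
Walking the string: at [0:1] → '8'; at [3:6] → '108'; at [8:11] → '216'; at [13:15] → '63'.
With no groups in the pattern, `findall` gives back each whole match — 4 here.

['8', '108', '216', '63']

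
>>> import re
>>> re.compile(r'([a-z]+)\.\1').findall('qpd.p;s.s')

['s']

`\1` has to match the exact text group 1 already captured.
Because there's exactly one group, `findall` drops the full match and keeps group 1 from the one hit.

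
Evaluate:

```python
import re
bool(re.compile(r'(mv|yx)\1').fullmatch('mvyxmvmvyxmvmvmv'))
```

The backreference `\1` re-matches whatever the first group consumed, character for character.
`re.fullmatch` requires the pattern to consume the entire string.
Here the pattern can't cover the whole string, so the call returns None, and `bool(None)` is False.

False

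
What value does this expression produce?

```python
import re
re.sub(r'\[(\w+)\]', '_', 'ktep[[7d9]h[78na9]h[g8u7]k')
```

Matches: at [5:10] → '[7d9]'; at [11:18] → '[78na9]'; at [19:25] → '[g8u7]'.
`sub` substitutes '_' at each match site.

'ktep[_h_h_k'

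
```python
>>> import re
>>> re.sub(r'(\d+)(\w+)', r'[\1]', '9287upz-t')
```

'[9287]-t'

Pattern: one or more of a digit (captured); then one or more of a word character (captured).
Matches: at [0:7] → '9287upz'.
The replacement refers to a captured group, so each match is rewritten using its own captured text.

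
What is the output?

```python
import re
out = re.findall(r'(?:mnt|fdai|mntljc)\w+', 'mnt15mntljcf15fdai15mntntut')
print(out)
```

['mnt15mntljcf15fdai15mntntut']

Walking the string: at [0:27] → 'mnt15mntljcf15fdai15mntntut'.
No capturing groups, so `findall` returns the 1 full match string.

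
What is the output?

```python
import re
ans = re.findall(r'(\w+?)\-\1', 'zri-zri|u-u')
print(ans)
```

After group 1 captures some text, `\1` only succeeds where that same text appears again.
Walking the string: at [0:7] match 'zri-zri', group 1 = 'zri'; at [8:11] match 'u-u', group 1 = 'u'.
One capturing group, so `findall` returns just the captured substring from each match — 2 in all.

['zri', 'u']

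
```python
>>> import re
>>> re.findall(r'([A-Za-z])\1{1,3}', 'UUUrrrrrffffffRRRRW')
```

['U', 'r', 'f', 'f', 'R']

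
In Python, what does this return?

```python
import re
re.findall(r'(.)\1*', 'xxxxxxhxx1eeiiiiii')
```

['x', 'h', 'x', '1', 'e', 'i']

A backreference is literal: `\1` must see the identical characters the first group matched.
Walking the string: at [0:6] match 'xxxxxx', group 1 = 'x'; at [6:7] match 'h', group 1 = 'h'; at [7:9] match 'xx', group 1 = 'x'; at [9:10] match '1', group 1 = '1'; at [10:12] match 'ee', group 1 = 'e'; ….
Because there's exactly one group, `findall` drops the full match and keeps group 1 from each hit.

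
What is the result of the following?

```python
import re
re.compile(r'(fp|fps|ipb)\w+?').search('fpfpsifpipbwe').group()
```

The match spans [0:3] → 'fpf'.

'fpf'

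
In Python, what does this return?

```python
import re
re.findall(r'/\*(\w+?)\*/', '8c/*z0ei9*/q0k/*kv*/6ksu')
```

['z0ei9', 'kv']

With a single group, `findall` returns only what that group captured — 2 items.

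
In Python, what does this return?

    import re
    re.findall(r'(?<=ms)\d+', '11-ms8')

The positive lookaround only admits positions where the adjacent text matches; those characters stay outside the span.
Walking the string: at [5:6] → '8'.
`findall` yields the raw match text (1 of them) because the pattern has no groups.

['8']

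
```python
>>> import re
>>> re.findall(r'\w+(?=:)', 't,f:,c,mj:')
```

The lookaround is zero-width — it requires the adjacent text to match without consuming it, so the asserted text isn't part of the match.
`findall` yields the raw match text (2 of them) because the pattern has no groups.

['f', 'mj']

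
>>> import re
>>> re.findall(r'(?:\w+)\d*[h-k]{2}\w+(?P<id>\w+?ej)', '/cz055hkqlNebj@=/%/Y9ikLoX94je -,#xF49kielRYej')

One capturing group, so `findall` returns just the captured substring from the one match — 1 in all.

['Yej']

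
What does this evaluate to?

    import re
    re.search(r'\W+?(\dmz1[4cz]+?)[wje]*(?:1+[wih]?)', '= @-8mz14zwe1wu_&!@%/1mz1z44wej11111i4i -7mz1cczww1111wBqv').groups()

The match spans [0:14] → '= @-8mz14zwe1w'.
Captured: group 1 = '8mz14z'.

('8mz14z',)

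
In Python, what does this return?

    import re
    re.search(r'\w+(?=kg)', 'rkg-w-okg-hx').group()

The lookaround is zero-width — it requires the adjacent text to match without consuming it, so the asserted text isn't part of the match.
`re.search` scans for the first position where the pattern succeeds.
The match spans [0:1] → 'r'.

'r'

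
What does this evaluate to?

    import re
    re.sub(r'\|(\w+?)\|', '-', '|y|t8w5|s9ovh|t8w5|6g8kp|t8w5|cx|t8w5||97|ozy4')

'-t8w5-t8w5-t8w5-t8w5|-ozy4'

`sub` substitutes '-' at each match site.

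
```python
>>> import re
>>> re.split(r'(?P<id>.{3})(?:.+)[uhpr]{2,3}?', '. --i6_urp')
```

['', '. -', '']

The pattern matches exactly 3 of any character (captured as 'id'); then one or more of any character (non-capturing group); then 2 to 3 of one of [uhpr] (lazy).
Matches to split on: at [0:10] → '. --i6_urp'.
`re.split` interleaves the captured-group text with the surrounding fragments.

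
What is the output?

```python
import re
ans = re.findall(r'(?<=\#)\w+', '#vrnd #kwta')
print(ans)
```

['vrnd', 'kwta']

Lookahead/lookbehind check context without consuming it, so the matched span excludes the asserted characters.
Scanning left to right: at [1:5] → 'vrnd'; at [7:11] → 'kwta'.
`findall` yields the raw match text (2 of them) because the pattern has no groups.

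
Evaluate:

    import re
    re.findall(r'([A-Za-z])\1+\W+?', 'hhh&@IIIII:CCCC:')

The backreference `\1` re-matches whatever the first group consumed, character for character.
With a single group, `findall` returns only what that group captured — 3 items.

['h', 'I', 'C']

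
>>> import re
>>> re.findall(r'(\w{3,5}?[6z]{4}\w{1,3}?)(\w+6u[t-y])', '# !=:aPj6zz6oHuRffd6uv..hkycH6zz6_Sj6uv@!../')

[('aPj6zz6o', 'HuRffd6uv'), ('hkycH6zz6_', 'Sj6uv')]

The pattern matches 3 to 5 of a word character (lazy), then exactly 4 of one of [6z], then 1 to 3 of a word character (lazy) (captured); then one or more of a word character, then the literal '6u', then a character in [t-y] (captured).
The `?` after the quantifier makes it lazy — it takes as little as possible before letting the rest of the pattern try.
Scanning left to right: at [5:22] match 'aPj6zz6oHuRffd6uv', groups = ('aPj6zz6o', 'HuRffd6uv'); at [24:39] match 'hkycH6zz6_Sj6uv', groups = ('hkycH6zz6_', 'Sj6uv').
With 2 capturing groups, `findall` returns a 2-tuple per match.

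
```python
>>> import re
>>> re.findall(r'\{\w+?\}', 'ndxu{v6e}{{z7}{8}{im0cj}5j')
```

Walking the string: at [4:9] → '{v6e}'; at [10:14] → '{z7}'; at [14:17] → '{8}'; at [17:24] → '{im0cj}'.
With no groups in the pattern, `findall` gives back each whole match — 4 here.

['{v6e}', '{z7}', '{8}', '{im0cj}']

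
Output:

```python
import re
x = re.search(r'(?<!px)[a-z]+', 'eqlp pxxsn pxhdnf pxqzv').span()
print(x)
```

The negative lookahead/lookbehind blocks any match where the forbidden context is present.
`search` walks the string left to right and returns the first match it finds.
The match spans [0:4] → 'eqlp'.

(0, 4)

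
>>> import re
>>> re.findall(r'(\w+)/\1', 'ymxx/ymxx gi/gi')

['ymxx', 'gi']

The backreference `\1` re-matches whatever the first group consumed, character for character.
With a single group, `findall` returns only what that group captured — 2 items.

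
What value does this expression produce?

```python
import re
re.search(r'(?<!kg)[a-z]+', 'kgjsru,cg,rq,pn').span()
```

(0, 6)

The negative lookahead/lookbehind blocks any match where the forbidden context is present.
Unlike `match`, `search` isn't anchored — it looks for the pattern anywhere in the string.
The match spans [0:6] → 'kgjsru'.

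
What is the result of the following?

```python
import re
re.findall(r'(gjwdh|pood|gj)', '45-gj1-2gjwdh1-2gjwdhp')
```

`|` is ordered: at each position the engine commits to the first alternative that works.
With a single group, `findall` returns only what that group captured — 3 items.

['gj', 'gjwdh', 'gjwdh']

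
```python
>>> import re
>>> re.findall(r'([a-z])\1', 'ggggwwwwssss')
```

['g', 'g', 'w', 'w', 's', 's']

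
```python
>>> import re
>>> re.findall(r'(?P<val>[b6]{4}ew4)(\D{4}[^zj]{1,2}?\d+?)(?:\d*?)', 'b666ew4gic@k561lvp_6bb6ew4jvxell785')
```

[('b666ew4', 'gic@k5'), ('6bb6ew4', 'jvxell7')]

Lazy quantifiers expand one character at a time until the remainder of the pattern can match.
`findall` packs the 2 group values into a tuple for every match.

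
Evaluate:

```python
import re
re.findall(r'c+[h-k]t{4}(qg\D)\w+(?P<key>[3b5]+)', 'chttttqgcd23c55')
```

[('qgc', '5')]

The pattern matches one or more of the literal 'c', then a character in [h-k], then exactly 4 of the literal 't'; then the literal 'qg', then a non-digit (captured); then one or more of a word character; then one or more of one of [3b5] (captured as 'key').
Walking the string: at [0:15] match 'chttttqgcd23c55', groups = ('qgc', '5').
Multiple groups make `findall` return tuples — one 2-tuple for the one match.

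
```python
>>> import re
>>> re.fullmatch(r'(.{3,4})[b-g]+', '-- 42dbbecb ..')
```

`re.fullmatch` is like wrapping the pattern in `^…$` (in single-line mode).
Here the string isn't matched end-to-end, so the call returns None.

None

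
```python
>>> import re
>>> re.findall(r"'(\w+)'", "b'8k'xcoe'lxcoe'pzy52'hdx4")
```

With a single group, `findall` returns only what that group captured — 2 items.

['8k', 'lxcoe']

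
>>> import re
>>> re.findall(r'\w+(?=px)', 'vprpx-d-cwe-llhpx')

['vpr', 'llh']

The positive lookaround only admits positions where the adjacent text matches; those characters stay outside the span.
`findall` yields the raw match text (2 of them) because the pattern has no groups.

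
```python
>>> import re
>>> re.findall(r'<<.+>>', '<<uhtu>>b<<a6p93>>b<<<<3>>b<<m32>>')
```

With no groups in the pattern, `findall` gives back each whole match — 1 here.

['<<uhtu>>b<<a6p93>>b<<<<3>>b<<m32>>']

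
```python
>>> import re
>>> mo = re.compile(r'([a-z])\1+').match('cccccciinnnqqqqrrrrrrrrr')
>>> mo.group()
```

'cccccc'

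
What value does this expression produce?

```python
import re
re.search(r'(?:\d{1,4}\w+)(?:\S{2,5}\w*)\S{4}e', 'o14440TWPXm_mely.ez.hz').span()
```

(1, 18)

The match spans [1:18] → '14440TWPXm_mely.e'.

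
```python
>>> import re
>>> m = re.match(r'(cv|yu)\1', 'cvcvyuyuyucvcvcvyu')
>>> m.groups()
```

('cv',)

The match spans [0:4] → 'cvcv'.
Captured: group 1 = 'cv'.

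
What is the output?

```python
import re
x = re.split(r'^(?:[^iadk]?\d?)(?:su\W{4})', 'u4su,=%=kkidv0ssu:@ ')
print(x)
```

['', 'kkidv0ssu:@ ']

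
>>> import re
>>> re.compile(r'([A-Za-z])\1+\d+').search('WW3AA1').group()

'WW3'

`\1` has to match the exact text group 1 already captured.
`search` walks the string left to right and returns the first match it finds.
The match spans [0:3] → 'WW3'.
Captured: group 1 = 'W'.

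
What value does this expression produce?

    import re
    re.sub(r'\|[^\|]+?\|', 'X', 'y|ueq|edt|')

'yXedt|'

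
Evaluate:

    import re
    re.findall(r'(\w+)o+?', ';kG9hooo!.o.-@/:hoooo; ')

['kG9hoo', 'hooo']

The pattern matches one or more of a word character (captured); then one or more of a literal 'o' (lazy).
Walking the string: at [1:8] match 'kG9hooo', group 1 = 'kG9hoo'; at [16:21] match 'hoooo', group 1 = 'hooo'.
With a single group, `findall` returns only what that group captured — 2 items.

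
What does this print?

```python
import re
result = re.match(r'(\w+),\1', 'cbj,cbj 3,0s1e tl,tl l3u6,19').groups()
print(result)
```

('cbj',)

After group 1 captures some text, `\1` only succeeds where that same text appears again.
`re.match` won't scan ahead — the pattern has to work from the very first character.
The match spans [0:7] → 'cbj,cbj'.
Captured: group 1 = 'cbj'.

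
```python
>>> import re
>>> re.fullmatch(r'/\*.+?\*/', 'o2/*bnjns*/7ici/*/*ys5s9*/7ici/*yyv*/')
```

For `fullmatch`, every character of the input must be accounted for by the pattern.
Here the string isn't matched end-to-end, so the call returns None.

None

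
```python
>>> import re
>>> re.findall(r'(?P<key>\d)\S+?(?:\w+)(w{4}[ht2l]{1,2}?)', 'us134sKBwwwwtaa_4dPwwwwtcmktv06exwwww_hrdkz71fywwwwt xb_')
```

[('1', 'wwwwt')]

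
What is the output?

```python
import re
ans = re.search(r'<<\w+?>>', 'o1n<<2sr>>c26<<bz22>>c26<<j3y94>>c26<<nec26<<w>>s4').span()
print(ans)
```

The match spans [3:10] → '<<2sr>>'.

(3, 10)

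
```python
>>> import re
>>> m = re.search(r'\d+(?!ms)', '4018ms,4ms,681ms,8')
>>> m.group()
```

'401'

The negative lookaround is zero-width — it rules out positions where the adjacent text would match, without consuming anything.
Unlike `match`, `search` isn't anchored — it looks for the pattern anywhere in the string.
The match spans [0:3] → '401'.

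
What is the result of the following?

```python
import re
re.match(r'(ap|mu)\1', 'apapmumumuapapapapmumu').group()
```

A backreference is literal: `\1` must see the identical characters the first group matched.
With `match`, the pattern is implicitly anchored at the beginning.
The match spans [0:4] → 'apap'.
Captured: group 1 = 'ap'.

'apap'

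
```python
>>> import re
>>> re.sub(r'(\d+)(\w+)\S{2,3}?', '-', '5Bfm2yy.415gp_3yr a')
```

Pattern: one or more of a digit (captured); then one or more of a word character (captured); then 2 to 3 of a non-whitespace character (lazy).
Matches: at [0:9] → '5Bfm2yy.4'; at [9:17] → '15gp_3yr'.
`sub` substitutes '-' at each match site.

'-- a'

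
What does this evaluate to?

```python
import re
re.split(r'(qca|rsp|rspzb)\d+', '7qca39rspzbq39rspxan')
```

['7', 'qca', 'rspzbq39rspxan']

Matches to split on: at [1:6] → 'qca39'.
With a capturing group present, the delimiter's captured portion is kept in the result list.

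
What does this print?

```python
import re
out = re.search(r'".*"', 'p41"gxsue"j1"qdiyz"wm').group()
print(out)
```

`re.search` scans for the first position where the pattern succeeds.
The match spans [3:19] → '"gxsue"j1"qdiyz"'.

"gxsue"j1"qdiyz"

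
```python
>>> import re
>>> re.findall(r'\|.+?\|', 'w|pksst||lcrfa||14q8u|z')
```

['|pksst|', '|lcrfa|', '|14q8u|']

A `+?`/`*?`/`{m,n}?` starts at its minimum and grows only as far as needed for what follows to match.
`findall` yields the raw match text (3 of them) because the pattern has no groups.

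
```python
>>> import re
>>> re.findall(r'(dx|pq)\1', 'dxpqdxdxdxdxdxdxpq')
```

['dx', 'dx', 'dx']

`\1` has to match the exact text group 1 already captured.
Walking the string: at [4:8] match 'dxdx', group 1 = 'dx'; at [8:12] match 'dxdx', group 1 = 'dx'; at [12:16] match 'dxdx', group 1 = 'dx'.
One capturing group, so `findall` returns just the captured substring from each match — 3 in all.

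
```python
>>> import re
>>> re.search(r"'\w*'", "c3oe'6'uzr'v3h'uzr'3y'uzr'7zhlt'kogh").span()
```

(4, 7)

`search` walks the string left to right and returns the first match it finds.
The match spans [4:7] → "'6'".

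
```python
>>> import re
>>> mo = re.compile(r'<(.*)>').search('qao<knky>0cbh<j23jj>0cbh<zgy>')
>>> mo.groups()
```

The match spans [3:29] → '<knky>0cbh<j23jj>0cbh<zgy>'.
Captured: group 1 = 'knky>0cbh<j23jj>0cbh<zgy'.

('knky>0cbh<j23jj>0cbh<zgy',)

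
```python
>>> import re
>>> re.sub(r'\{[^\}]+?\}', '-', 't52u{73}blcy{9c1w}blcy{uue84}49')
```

Matches: at [4:8] → '{73}'; at [12:18] → '{9c1w}'; at [22:29] → '{uue84}'.
`sub` substitutes '-' at each match site.

't52u-blcy-blcy-49'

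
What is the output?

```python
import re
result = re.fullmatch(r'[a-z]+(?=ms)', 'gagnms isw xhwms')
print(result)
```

None

Lookahead/lookbehind check context without consuming it, so the matched span excludes the asserted characters.
`re.fullmatch` requires the pattern to consume the entire string.
Here there's no way to consume every character, so the call returns None.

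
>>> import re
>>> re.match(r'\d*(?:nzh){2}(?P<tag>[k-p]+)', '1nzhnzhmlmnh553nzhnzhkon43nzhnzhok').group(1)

'mlmn'

This matches zero or more of a digit, then the literal 'nzh' repeated 2 times; then one or more of a character in [k-p] (captured as 'tag').
`re.match` won't scan ahead — the pattern has to work from the very first character.
The match spans [0:11] → '1nzhnzhmlmn'.
Captured: group 1 = 'mlmn'.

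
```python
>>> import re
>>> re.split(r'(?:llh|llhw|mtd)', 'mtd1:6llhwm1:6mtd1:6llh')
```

The regex engine tests alternatives in the order written; an earlier branch that matches wins even if a later one would match more.
Matches to split on: at [0:3] → 'mtd'; at [6:9] → 'llh'; at [14:17] → 'mtd'; at [20:23] → 'llh'.
Each match becomes a cut point; 5 segments remain.

['', '1:6', 'wm1:6', '1:6', '']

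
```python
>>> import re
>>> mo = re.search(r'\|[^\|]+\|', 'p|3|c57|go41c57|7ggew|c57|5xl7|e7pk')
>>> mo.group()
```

'|3|'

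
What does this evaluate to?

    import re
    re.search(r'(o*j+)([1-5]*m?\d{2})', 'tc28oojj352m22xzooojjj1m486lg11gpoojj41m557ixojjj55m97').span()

(4, 14)

This matches zero or more of the literal 'o', then one or more of the literal 'j' (captured); then zero or more of a character in [1-5], then optionally the literal 'm', then exactly 2 of a digit (captured).
`re.search` tries every starting position until one works.
The match spans [4:14] → 'oojj352m22'.
Captured: group 1 = 'oojj', group 2 = '352m22'.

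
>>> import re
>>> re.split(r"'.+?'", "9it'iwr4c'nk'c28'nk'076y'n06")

Lazy quantifiers expand one character at a time until the remainder of the pattern can match.
The string is cut at each match, leaving 4 pieces.

['9it', 'nk', 'nk', 'n06']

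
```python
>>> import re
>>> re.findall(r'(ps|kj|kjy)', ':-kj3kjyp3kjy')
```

['kj', 'kj', 'kj']

Alternation tries branches left to right and keeps the first one that lets the overall match succeed at that position.
Matches: at [2:4] match 'kj', group 1 = 'kj'; at [5:7] match 'kj', group 1 = 'kj'; at [10:12] match 'kj', group 1 = 'kj'.
With a single group, `findall` returns only what that group captured — 3 items.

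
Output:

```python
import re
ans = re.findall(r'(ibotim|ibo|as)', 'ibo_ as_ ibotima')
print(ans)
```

['ibo', 'as', 'ibotim']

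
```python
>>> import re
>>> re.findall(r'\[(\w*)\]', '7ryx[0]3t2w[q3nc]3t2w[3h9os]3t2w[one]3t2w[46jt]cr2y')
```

One capturing group, so `findall` returns just the captured substring from each match — 5 in all.

['0', 'q3nc', '3h9os', 'one', '46jt']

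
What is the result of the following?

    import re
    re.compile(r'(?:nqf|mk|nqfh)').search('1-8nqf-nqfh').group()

'nqf'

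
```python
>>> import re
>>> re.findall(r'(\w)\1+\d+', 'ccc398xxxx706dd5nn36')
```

['c', 'x', 'd', 'n']

The backreference `\1` re-matches whatever the first group consumed, character for character.
Matches: at [0:6] match 'ccc398', group 1 = 'c'; at [6:13] match 'xxxx706', group 1 = 'x'; at [13:16] match 'dd5', group 1 = 'd'; at [16:20] match 'nn36', group 1 = 'n'.
Because there's exactly one group, `findall` drops the full match and keeps group 1 from each hit.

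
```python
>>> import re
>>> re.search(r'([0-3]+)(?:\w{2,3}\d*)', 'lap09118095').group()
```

'09118095'

Pattern: one or more of a character in [0-3] (captured); then 2 to 3 of a word character, then zero or more of a digit (non-capturing group).
`search` walks the string left to right and returns the first match it finds.
The match spans [3:11] → '09118095'.
Captured: group 1 = '0'.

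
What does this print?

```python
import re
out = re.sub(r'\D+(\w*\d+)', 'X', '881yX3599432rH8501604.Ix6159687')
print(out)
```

This matches one or more of a non-digit; then zero or more of a word character, then one or more of a digit (captured).
`sub` substitutes 'X' at each match site.

881XX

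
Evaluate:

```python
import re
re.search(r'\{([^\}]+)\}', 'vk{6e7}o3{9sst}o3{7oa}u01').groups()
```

('6e7',)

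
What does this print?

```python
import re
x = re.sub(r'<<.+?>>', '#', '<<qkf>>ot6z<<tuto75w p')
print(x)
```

#ot6z<<tuto75w p

Matches: at [0:7] → '<<qkf>>'.
Each match is replaced by '#'.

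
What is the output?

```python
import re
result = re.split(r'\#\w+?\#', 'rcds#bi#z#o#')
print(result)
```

The string is cut at each match, leaving 3 pieces.

['rcds', 'z', '']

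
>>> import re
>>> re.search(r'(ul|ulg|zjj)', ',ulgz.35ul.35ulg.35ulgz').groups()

('ul',)

The regex engine tests alternatives in the order written; an earlier branch that matches wins even if a later one would match more.
`re.search` scans for the first position where the pattern succeeds.
The match spans [1:3] → 'ul'.
Captured: group 1 = 'ul'.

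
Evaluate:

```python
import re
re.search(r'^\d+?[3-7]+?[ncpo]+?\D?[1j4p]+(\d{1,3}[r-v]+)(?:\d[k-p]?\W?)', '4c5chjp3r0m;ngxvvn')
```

Here no position works, so the call returns None.

None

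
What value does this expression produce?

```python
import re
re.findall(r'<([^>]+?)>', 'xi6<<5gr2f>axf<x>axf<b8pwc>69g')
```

['<5gr2f', 'x', 'b8pwc']

Scanning left to right: at [3:11] match '<<5gr2f>', group 1 = '<5gr2f'; at [14:17] match '<x>', group 1 = 'x'; at [20:27] match '<b8pwc>', group 1 = 'b8pwc'.
One capturing group, so `findall` returns just the captured substring from each match — 3 in all.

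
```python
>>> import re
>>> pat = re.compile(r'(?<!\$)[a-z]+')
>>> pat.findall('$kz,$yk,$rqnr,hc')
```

['z', 'k', 'qnr', 'hc']

The negative lookaround is zero-width — it rules out positions where the adjacent text would match, without consuming anything.
Walking the string: at [2:3] → 'z'; at [6:7] → 'k'; at [10:13] → 'qnr'; at [14:16] → 'hc'.
`findall` yields the raw match text (4 of them) because the pattern has no groups.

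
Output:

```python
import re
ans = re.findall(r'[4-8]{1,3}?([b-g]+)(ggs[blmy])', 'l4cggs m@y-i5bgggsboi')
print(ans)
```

[('bg', 'ggsb')]

Pattern: 1 to 3 of a character in [4-8] (lazy); then one or more of a character in [b-g] (captured); then the literal 'ggs', then one of [blmy] (captured).
Scanning left to right: at [12:19] match '5bgggsb', groups = ('bg', 'ggsb').
With 2 capturing groups, `findall` returns a 2-tuple per match.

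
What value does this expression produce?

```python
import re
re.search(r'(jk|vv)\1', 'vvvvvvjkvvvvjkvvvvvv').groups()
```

The match spans [0:4] → 'vvvv'.
Captured: group 1 = 'vv'.

('vv',)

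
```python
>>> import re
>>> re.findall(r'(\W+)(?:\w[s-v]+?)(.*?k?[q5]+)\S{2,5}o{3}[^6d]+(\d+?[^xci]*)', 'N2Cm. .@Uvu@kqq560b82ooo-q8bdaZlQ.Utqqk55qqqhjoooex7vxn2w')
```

[('. .@', 'u@kqq5', '8bdaZlQ.Utqqk55qqqhjoooe')]

The `?` after the quantifier makes it lazy — it takes as little as possible before letting the rest of the pattern try.
3 groups means the one result is a tuple of 3 captured strings — 1 here.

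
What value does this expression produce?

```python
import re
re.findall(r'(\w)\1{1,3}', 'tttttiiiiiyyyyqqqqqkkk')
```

`\1` is not a pattern — it's the concrete string captured by group 1, re-applied verbatim.
Matches: at [0:4] match 'tttt', group 1 = 't'; at [5:9] match 'iiii', group 1 = 'i'; at [10:14] match 'yyyy', group 1 = 'y'; at [14:18] match 'qqqq', group 1 = 'q'; at [19:22] match 'kkk', group 1 = 'k'.
One capturing group, so `findall` returns just the captured substring from each match — 5 in all.

['t', 'i', 'y', 'q', 'k']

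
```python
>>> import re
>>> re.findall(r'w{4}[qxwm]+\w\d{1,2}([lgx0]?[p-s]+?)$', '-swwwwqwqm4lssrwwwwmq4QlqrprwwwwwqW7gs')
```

`findall` collects group 1 from the one match (1 total).

['gs']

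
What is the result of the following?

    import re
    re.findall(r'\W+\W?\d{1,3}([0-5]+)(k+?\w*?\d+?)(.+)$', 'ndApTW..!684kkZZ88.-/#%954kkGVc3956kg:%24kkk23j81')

Pattern: one or more of a non-word character, then optionally a non-word character, then 1 to 3 of a digit; then one or more of a character in [0-5] (captured); then one or more of a literal 'k' (lazy), then zero or more of a word character (lazy), then one or more of a digit (lazy) (captured); then one or more of any character (captured); then anchored at the end.
Matches: at [6:49] match '..!684kkZZ88.-/#%954kkGVc3956kg:%24kkk23j81', groups = ('4', 'kkZZ8', '8.-/#%954kkGVc3956kg:%24kkk23j81').
`findall` packs the 3 group values into a tuple for every match.

[('4', 'kkZZ8', '8.-/#%954kkGVc3956kg:%24kkk23j81')]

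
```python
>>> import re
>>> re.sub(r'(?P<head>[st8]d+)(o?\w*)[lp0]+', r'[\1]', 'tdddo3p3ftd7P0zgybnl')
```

Pattern: one of [st8], then one or more of the literal 'd' (captured as 'head'); then optionally the literal 'o', then zero or more of a word character (captured); then one or more of one of [lp0].
Matches: at [0:20] → 'tdddo3p3ftd7P0zgybnl'.
`\1` in the replacement pulls in group 1's text for each match.

'[tddd]'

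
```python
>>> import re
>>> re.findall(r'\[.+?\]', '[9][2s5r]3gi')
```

A `+?`/`*?`/`{m,n}?` starts at its minimum and grows only as far as needed for what follows to match.
Matches: at [0:3] → '[9]'; at [3:9] → '[2s5r]'.
Since nothing is captured, `findall` lists the 2 matched substrings directly.

['[9]', '[2s5r]']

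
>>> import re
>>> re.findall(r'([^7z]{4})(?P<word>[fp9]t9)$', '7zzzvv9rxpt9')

[('v9rx', 'pt9')]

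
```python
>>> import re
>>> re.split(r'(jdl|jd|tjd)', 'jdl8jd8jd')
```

['', 'jdl', '8', 'jd', '8', 'jd', '']

Branches in `(...|...)` are attempted left-to-right; the first branch that allows the whole pattern to succeed is taken.
Because the pattern has a capturing group, `split` also inserts each captured text between the pieces.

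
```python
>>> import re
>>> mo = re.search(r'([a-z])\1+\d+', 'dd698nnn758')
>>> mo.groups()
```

`\1` has to match the exact text group 1 already captured.
`re.search` tries every starting position until one works.
The match spans [0:5] → 'dd698'.
Captured: group 1 = 'd'.

('d',)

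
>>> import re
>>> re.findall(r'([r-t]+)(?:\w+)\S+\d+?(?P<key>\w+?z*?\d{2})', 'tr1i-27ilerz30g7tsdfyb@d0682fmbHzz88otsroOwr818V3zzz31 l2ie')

[('tr', 'zzz31')]

This matches one or more of a character in [r-t] (captured); then one or more of a word character (non-capturing group); then one or more of a non-whitespace character, then one or more of a digit (lazy); then one or more of a word character (lazy), then zero or more of a literal 'z' (lazy), then exactly 2 of a digit (captured as 'key').
Walking the string: at [0:54] match 'tr1i-27ilerz30g7tsdfyb@d0682fmbHzz88otsroOwr818V3zzz31', groups = ('tr', 'zzz31').
2 groups means the one result is a tuple of 2 captured strings — 1 here.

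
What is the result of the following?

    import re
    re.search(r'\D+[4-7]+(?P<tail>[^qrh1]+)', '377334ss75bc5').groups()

('bc5',)

The pattern matches one or more of a non-digit, then one or more of a character in [4-7]; then one or more of any character except [qrh1] (captured as 'tail').
`re.search` tries every starting position until one works.
The match spans [6:13] → 'ss75bc5'.
Captured: group 1 = 'bc5'.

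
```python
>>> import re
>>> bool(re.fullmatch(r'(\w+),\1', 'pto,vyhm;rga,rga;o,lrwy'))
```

False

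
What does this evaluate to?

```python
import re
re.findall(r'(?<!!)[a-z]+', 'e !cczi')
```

['e', 'czi']

A negative assertion filters positions out without eating any characters.
No capturing groups, so `findall` returns the 2 full match strings.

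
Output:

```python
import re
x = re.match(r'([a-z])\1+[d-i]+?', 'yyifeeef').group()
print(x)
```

yyi

A backreference is literal: `\1` must see the identical characters the first group matched.
With `match`, the pattern is implicitly anchored at the beginning.
The match spans [0:3] → 'yyi'.
Captured: group 1 = 'y'.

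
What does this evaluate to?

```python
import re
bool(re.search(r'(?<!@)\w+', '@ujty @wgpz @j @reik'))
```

True

Because the assertion is negative and zero-width, positions next to the forbidden text are skipped.
`search` walks the string left to right and returns the first match it finds.
The match spans [2:5] → 'jty'.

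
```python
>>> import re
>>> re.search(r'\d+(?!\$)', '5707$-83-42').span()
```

(0, 3)

`(?!…)`/`(?<!…)` only lets a position through if the neighbouring text does NOT match; no characters are consumed.
`search` walks the string left to right and returns the first match it finds.
The match spans [0:3] → '570'.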